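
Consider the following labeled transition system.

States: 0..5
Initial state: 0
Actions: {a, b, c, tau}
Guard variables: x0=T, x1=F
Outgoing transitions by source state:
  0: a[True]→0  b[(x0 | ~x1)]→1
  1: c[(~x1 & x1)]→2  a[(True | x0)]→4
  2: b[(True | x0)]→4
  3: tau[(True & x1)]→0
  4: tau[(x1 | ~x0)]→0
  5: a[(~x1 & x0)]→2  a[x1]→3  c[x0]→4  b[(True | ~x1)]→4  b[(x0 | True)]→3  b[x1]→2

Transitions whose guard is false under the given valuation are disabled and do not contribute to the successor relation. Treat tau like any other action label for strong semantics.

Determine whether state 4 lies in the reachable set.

Guard filter leaves 8 enabled edge(s).
L0 = {0}
L1 = {1}  total {0,1}
L2 = {4}  total {0,1,4}
Reach set: {0,1,4}
trace reaching 4: b·a

Answer: REACHABLE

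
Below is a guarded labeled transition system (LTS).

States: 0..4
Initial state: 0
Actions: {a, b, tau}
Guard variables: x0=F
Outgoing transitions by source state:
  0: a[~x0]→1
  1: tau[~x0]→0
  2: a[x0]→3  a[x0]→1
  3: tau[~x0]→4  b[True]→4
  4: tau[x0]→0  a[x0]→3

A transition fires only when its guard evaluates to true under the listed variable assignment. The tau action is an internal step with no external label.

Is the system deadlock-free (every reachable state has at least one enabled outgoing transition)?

Reach set: {0,1}
  0: a→1  [1 exit(s)]
  1: tau→0  [1 exit(s)]

Answer: DEADLOCK-FREE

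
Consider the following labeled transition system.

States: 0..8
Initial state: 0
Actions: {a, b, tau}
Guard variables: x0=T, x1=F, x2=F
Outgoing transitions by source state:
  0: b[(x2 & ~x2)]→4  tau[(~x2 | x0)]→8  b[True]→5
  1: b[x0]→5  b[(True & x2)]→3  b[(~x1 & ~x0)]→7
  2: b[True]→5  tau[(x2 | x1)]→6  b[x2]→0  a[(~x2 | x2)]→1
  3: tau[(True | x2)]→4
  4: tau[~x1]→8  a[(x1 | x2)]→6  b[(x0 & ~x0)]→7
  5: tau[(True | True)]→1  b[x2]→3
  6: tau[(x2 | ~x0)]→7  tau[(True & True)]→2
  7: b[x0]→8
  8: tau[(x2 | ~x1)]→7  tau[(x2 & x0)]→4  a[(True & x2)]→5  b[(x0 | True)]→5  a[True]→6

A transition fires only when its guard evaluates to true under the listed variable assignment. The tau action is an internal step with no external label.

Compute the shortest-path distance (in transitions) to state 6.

Answer: 2

Analysis:
Breadth-first toward 6:
  Layer 0: {0}
  Layer 1: {5,8}
  Layer 2: {1,6,7}
first hit 6 at d=2 via tau·a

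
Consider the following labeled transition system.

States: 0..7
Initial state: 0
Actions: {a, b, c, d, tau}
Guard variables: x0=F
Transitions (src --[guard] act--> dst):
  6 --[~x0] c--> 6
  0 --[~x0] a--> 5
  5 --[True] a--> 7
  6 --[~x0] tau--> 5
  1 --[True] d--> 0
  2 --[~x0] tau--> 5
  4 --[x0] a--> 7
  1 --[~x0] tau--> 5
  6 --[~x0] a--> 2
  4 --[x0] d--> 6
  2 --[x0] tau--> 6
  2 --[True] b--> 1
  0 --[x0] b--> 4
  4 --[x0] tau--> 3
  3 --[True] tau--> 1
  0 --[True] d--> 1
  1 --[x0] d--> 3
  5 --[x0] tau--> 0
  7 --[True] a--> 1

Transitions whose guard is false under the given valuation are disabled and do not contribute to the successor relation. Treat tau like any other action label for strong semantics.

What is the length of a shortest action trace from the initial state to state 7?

Layered search for 7:
  depth 0: {0}
  depth 1: {1,5}
  depth 2: {7}
7 enters at depth 2; path a·a

Answer: 2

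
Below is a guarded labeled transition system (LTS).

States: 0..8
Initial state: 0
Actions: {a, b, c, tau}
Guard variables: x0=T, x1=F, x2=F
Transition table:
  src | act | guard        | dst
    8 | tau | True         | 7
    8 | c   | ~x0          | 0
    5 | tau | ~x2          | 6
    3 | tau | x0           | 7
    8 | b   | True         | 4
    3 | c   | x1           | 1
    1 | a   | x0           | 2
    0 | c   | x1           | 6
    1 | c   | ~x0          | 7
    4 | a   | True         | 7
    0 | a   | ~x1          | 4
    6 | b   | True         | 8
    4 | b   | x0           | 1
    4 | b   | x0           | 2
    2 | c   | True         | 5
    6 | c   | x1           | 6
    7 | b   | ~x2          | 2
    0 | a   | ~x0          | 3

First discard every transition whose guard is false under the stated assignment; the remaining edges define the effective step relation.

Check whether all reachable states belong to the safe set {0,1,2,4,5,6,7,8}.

Safe = {0,1,2,4,5,6,7,8}
Reach set: {0,1,2,4,5,6,7,8}
  0: ✓
  1: ✓
  2: ✓
  4: ✓
  5: ✓
  6: ✓
  7: ✓
  8: ✓

Answer: INVARIANT HOLDS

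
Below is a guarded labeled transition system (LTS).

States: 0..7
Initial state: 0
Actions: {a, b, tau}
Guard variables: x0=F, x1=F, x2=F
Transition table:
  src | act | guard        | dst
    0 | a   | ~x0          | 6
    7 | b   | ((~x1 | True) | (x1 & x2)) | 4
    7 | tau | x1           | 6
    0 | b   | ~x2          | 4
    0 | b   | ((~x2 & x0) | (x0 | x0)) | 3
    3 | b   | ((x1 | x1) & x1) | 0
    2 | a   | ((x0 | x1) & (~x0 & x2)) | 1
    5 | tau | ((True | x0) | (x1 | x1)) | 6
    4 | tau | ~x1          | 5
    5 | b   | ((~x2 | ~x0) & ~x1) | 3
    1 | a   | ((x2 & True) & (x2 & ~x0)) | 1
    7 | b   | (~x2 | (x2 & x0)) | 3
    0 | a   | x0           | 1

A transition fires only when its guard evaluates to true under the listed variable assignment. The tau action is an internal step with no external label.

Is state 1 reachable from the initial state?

After dropping false guards: 7 live edges.
depth 0: {0}
depth 1: {4,6}  cumulative {0,4,6}
depth 2: {5}  cumulative {0,4,5,6}
depth 3: {3}  cumulative {0,3,4,5,6}
Reachable = {0,3,4,5,6}

Answer: UNREACHABLE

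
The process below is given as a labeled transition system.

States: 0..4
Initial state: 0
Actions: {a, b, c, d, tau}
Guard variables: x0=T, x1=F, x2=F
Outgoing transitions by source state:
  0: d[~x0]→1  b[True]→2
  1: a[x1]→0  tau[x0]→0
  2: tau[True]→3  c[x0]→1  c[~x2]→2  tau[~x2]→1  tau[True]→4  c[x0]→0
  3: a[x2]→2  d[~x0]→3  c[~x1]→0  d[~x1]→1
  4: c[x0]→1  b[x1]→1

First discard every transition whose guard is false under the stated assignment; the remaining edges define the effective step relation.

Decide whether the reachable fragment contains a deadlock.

Reach set: {0,1,2,3,4}
  0: b→2  [1 exit(s)]
  1: tau→0  [1 exit(s)]
  2: c→0  c→1  c→2  tau→1  tau→3  tau→4  [6 exit(s)]
  3: c→0  d→1  [2 exit(s)]
  4: c→1  [1 exit(s)]

Answer: DEADLOCK-FREE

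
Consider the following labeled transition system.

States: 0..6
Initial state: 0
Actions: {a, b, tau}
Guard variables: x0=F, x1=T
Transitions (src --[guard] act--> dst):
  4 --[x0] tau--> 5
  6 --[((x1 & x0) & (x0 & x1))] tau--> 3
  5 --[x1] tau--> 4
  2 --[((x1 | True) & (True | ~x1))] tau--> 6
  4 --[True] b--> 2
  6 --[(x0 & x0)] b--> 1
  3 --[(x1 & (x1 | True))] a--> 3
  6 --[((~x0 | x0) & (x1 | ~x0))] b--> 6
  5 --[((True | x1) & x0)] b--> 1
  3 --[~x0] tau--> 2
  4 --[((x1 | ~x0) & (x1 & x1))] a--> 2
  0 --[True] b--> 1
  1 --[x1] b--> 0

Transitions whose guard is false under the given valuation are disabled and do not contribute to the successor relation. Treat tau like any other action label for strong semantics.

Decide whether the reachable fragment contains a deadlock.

Reachable = {0,1}
  0: b→1  [1 exit(s)]
  1: b→0  [1 exit(s)]

Answer: DEADLOCK-FREE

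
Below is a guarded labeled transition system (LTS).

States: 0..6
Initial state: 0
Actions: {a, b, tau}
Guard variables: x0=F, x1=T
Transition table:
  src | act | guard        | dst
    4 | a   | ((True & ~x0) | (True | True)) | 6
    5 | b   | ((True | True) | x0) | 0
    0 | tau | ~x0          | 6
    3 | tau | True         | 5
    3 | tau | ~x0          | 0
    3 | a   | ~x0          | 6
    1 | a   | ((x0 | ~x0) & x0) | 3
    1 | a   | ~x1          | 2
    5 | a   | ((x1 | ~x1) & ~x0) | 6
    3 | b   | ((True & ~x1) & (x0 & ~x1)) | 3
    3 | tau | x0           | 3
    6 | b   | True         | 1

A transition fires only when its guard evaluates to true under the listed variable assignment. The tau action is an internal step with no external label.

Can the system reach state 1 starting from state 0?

After dropping false guards: 8 live edges.
depth 0: {0}
depth 1: {6}  cumulative {0,6}
depth 2: {1}  cumulative {0,1,6}
Reachable = {0,1,6}
Path to 1: tau·b

Answer: REACHABLE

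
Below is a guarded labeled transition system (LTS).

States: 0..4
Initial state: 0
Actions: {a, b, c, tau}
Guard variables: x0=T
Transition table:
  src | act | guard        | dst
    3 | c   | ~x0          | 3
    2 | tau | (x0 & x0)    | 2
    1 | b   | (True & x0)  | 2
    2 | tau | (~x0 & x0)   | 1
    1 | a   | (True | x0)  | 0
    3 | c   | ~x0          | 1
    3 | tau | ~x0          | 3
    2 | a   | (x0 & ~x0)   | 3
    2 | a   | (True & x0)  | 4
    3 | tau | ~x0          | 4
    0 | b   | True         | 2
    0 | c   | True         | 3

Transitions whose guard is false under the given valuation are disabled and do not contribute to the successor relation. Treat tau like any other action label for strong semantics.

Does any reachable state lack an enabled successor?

Answer: DEADLOCK at state 3

Trace:
R = {0,2,3,4}
  0: b→2  c→3  [2 out]
  2: a→4  tau→2  [2 out]
  3: ∅  [no exit]
  4: ∅  [no exit]
witness 3: c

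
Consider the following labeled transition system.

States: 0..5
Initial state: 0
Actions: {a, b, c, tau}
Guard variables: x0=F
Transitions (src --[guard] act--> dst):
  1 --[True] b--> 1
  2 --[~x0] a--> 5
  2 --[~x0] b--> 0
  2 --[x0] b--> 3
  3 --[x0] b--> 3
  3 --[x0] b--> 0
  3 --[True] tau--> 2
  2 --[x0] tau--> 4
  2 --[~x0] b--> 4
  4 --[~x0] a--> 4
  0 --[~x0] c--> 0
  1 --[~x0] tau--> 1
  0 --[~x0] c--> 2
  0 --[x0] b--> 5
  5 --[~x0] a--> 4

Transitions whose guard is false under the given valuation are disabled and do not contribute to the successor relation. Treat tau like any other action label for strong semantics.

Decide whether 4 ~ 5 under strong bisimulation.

Answer: BISIMILAR

Analysis:
Compute ~ classes (split until stable):
  round 0: {{0,1,2,3,4,5}}
  round 1: {{0},{1},{2},{3},{4,5}}
5 equivalence class(es) (converged in 2)
4∈{4,5}, 5∈{4,5}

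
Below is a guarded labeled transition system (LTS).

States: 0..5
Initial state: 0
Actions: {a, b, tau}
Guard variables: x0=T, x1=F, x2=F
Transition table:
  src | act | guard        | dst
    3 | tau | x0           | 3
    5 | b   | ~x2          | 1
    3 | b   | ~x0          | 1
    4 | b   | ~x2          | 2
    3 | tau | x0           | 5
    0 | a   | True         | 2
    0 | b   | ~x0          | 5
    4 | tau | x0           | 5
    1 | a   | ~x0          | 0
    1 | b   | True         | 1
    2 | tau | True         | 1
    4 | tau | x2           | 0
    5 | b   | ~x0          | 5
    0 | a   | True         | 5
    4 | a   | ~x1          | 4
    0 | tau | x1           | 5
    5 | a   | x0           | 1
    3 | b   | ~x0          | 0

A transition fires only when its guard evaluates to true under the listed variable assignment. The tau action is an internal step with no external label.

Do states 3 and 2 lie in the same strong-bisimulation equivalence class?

Bisimulation quotient by refinement:
  P[0] = {{0,1,2,3,4,5}}
  P[1] = {{0},{1},{2,3},{4},{5}}
  P[2] = {{0},{1},{2},{3},{4},{5}}
6 equivalence class(es) (converged in 3)
3∈{3}, 2∈{2}

Answer: NOT BISIMILAR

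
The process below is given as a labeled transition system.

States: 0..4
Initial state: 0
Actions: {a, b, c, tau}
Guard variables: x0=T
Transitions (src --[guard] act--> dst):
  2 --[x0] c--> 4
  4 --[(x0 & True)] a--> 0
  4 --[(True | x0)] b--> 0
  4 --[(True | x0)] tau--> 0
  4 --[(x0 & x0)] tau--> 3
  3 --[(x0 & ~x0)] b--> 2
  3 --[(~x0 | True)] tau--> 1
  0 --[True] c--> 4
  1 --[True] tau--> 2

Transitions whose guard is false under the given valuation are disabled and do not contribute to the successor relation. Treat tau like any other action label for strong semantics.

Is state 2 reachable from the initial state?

After dropping false guards: 8 live edges.
L0 = {0}
L1 = {4}  total {0,4}
L2 = {3}  total {0,3,4}
L3 = {1}  total {0,1,3,4}
L4 = {2}  total {0,1,2,3,4}
Reachable = {0,1,2,3,4}
trace reaching 2: c·tau·tau·tau

Answer: REACHABLE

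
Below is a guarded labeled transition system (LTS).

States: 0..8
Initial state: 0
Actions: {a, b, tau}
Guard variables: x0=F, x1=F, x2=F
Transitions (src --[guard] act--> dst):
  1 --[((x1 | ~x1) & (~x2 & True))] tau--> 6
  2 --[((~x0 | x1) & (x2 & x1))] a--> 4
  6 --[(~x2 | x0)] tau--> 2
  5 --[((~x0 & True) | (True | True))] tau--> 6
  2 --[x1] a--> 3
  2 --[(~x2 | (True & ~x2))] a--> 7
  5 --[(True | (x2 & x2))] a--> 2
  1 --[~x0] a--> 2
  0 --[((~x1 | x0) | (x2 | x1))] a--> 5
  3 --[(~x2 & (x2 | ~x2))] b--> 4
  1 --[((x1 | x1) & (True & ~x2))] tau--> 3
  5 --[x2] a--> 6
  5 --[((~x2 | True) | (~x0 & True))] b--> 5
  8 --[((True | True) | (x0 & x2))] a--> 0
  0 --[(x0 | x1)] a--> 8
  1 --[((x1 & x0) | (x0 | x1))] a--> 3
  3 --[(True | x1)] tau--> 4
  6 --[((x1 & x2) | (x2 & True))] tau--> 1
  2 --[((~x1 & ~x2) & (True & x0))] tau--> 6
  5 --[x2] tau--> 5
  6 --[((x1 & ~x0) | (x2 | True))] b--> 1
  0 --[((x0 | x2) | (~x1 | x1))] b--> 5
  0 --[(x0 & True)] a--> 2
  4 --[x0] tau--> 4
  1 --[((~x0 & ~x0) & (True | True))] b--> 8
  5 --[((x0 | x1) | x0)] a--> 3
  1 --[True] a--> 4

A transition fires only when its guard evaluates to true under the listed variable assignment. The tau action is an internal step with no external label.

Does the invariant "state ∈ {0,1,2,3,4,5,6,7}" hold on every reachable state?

Answer: INVARIANT VIOLATED at state 8

Analysis:
Allowed set {0,1,2,3,4,5,6,7}
R = {0,1,2,4,5,6,7,8}
  0: ✓
  1: ✓
  2: ✓
  4: ✓
  5: ✓
  6: ✓
  7: ✓
  8: outside
witness against invariant: a·tau·b·b → 8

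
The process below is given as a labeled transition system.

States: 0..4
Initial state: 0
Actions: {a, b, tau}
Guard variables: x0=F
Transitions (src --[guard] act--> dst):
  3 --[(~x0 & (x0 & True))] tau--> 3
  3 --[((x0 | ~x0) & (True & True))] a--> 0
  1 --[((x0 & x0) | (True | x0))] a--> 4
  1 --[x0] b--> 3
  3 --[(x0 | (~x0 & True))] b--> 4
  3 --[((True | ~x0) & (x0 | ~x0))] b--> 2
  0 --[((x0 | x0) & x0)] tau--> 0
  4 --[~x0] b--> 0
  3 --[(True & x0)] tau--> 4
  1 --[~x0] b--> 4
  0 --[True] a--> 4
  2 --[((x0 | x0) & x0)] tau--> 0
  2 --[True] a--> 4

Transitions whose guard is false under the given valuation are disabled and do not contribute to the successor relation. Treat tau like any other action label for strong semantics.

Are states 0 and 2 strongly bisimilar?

Answer: BISIMILAR

Analysis:
Bisimulation quotient by refinement:
  P[0] = {{0,1,2,3,4}}
  P[1] = {{0,2},{1,3},{4}}
  P[2] = {{0,2},{1},{3},{4}}
stable after 3 split(s): 4 block(s)
class of 0: {0,2}; class of 2: {0,2}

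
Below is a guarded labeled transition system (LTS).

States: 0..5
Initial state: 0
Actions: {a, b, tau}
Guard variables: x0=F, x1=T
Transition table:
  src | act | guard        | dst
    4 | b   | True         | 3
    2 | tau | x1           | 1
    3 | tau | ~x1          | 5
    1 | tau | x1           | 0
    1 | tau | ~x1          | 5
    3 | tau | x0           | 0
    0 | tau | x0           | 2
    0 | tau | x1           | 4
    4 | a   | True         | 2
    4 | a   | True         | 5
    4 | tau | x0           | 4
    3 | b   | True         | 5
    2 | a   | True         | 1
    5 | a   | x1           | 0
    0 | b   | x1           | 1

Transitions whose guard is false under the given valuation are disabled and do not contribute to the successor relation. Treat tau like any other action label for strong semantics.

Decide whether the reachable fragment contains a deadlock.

Answer: DEADLOCK-FREE

Trace:
Reach set: {0,1,2,3,4,5}
  0: b→1  tau→4  [2 exit(s)]
  1: tau→0  [1 exit(s)]
  2: a→1  tau→1  [2 exit(s)]
  3: b→5  [1 exit(s)]
  4: a→2  a→5  b→3  [3 exit(s)]
  5: a→0  [1 exit(s)]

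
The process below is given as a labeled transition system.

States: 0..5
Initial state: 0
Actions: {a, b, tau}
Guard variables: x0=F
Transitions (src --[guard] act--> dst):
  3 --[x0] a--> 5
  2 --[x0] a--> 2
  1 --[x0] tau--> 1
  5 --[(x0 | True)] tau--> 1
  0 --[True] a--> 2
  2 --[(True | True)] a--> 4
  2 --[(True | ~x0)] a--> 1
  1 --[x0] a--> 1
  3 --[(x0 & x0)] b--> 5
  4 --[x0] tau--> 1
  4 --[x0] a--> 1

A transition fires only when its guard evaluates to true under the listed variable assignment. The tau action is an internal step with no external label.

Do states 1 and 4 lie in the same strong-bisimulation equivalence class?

Answer: BISIMILAR

Working:
Refine partition for ~:
  π0 = {{0,1,2,3,4,5}}
  π1 = {{0,2},{1,3,4},{5}}
  π2 = {{0},{1,3,4},{2},{5}}
4 equivalence class(es) (converged in 3)
class of 1: {1,3,4}; class of 4: {1,3,4}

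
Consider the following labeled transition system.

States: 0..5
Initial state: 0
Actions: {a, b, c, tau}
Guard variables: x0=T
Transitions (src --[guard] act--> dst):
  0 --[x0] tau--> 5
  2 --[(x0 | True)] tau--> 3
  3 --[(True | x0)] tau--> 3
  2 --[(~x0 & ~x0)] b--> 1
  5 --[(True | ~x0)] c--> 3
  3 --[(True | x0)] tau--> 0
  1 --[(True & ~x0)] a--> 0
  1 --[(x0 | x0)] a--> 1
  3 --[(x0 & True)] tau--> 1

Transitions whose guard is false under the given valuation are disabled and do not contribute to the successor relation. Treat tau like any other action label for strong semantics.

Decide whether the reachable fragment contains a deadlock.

Answer: DEADLOCK-FREE

Trace:
Reachable = {0,1,3,5}
  0: tau→5  [1 exit(s)]
  1: a→1  [1 exit(s)]
  3: tau→0  tau→1  tau→3  [3 exit(s)]
  5: c→3  [1 exit(s)]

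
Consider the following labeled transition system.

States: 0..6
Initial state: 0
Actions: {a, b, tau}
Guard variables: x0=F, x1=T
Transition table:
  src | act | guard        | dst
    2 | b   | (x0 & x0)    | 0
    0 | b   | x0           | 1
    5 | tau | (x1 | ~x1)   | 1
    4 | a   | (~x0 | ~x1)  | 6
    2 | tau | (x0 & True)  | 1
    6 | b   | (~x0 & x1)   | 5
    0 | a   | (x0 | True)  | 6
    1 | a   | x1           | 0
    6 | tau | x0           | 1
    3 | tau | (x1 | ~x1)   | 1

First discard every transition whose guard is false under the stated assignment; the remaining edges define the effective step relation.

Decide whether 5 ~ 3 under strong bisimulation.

Refine partition for ~:
  P[0] = {{0,1,2,3,4,5,6}}
  P[1] = {{0,1,4},{2},{3,5},{6}}
  P[2] = {{0,4},{1},{2},{3,5},{6}}
5 equivalence class(es) (converged in 3)
class of 5: {3,5}; class of 3: {3,5}

Answer: BISIMILAR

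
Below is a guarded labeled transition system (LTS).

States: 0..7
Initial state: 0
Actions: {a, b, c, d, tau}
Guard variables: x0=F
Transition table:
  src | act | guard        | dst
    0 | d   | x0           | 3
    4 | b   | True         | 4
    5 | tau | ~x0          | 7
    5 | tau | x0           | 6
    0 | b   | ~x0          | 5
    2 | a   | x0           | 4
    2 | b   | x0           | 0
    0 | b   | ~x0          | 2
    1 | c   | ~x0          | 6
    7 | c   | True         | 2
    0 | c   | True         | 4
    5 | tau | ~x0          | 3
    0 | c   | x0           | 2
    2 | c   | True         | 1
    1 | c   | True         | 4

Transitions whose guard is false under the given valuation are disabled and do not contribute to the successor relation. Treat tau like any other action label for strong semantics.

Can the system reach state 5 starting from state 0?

Answer: REACHABLE

Trace:
After dropping false guards: 10 live edges.
Layer 0: {0}
Layer 1: {2,4,5}  cumulative {0,2,4,5}
Layer 2: {1,3,7}  cumulative {0,1,2,3,4,5,7}
Layer 3: {6}  cumulative {0,1,2,3,4,5,6,7}
Reach set: {0,1,2,3,4,5,6,7}
Path to 5: b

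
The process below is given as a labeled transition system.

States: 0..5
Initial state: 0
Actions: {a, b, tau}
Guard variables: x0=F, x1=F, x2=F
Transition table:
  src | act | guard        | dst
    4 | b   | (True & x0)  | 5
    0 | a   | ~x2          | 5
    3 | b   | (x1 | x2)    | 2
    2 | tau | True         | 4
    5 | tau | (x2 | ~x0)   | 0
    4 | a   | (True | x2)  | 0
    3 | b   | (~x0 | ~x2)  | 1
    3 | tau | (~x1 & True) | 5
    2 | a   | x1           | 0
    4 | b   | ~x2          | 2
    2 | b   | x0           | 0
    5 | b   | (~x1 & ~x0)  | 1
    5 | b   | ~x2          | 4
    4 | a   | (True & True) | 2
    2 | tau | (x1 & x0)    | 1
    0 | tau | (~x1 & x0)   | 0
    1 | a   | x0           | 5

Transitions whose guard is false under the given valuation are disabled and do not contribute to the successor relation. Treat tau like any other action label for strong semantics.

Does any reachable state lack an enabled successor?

Answer: DEADLOCK at state 1

Trace:
Reachable = {0,1,2,4,5}
  0: a→5  [1 exit(s)]
  1: ∅  [STUCK]
  2: tau→4  [1 exit(s)]
  4: a→0  a→2  b→2  [3 exit(s)]
  5: b→1  b→4  tau→0  [3 exit(s)]
Path to 1: a·b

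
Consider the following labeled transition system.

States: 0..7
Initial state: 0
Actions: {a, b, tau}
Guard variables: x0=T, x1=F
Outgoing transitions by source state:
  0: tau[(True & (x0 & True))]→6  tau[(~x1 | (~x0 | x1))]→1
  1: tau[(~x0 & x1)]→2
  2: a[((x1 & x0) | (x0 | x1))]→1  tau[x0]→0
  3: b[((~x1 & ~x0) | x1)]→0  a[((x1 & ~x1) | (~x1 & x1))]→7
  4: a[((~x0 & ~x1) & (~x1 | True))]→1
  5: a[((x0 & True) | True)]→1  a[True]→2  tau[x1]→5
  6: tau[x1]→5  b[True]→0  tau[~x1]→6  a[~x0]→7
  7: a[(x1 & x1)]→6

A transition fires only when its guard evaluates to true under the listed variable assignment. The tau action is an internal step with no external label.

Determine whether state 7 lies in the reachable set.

After dropping false guards: 8 live edges.
Layer 0: {0}
Layer 1: {1,6}  now seen {0,1,6}
R = {0,1,6}

Answer: UNREACHABLE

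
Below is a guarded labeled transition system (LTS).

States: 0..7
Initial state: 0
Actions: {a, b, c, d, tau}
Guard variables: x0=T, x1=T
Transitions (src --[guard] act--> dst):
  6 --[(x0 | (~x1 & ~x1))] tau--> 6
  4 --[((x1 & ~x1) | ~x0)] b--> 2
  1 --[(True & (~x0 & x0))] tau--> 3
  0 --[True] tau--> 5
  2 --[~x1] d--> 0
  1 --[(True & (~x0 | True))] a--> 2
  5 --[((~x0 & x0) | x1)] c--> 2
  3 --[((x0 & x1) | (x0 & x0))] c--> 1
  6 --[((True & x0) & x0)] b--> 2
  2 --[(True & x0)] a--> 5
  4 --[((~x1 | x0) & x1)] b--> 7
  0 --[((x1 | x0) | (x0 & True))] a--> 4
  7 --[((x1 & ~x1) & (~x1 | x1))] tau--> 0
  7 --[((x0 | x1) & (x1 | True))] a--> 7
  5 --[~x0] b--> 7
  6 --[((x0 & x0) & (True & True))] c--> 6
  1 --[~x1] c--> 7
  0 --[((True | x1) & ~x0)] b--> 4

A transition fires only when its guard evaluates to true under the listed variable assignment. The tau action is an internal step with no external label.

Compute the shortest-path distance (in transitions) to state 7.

Answer: 2

Analysis:
BFS to 7:
  depth 0: {0}
  depth 1: {4,5}
  depth 2: {2,7}
depth(7)=2, e.g. a·b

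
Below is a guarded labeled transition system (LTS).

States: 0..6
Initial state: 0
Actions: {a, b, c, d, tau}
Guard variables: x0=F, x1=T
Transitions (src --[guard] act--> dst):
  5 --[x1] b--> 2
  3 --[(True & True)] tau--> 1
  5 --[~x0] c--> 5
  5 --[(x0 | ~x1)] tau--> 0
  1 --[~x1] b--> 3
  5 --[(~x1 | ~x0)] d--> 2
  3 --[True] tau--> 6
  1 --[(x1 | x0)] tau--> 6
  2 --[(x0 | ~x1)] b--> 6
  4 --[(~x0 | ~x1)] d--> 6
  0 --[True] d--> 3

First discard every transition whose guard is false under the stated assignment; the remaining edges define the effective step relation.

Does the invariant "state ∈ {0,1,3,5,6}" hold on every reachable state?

Inv-set: {0,1,3,5,6}
Reach set: {0,1,3,6}
  0: safe
  1: safe
  3: safe
  6: safe

Answer: INVARIANT HOLDS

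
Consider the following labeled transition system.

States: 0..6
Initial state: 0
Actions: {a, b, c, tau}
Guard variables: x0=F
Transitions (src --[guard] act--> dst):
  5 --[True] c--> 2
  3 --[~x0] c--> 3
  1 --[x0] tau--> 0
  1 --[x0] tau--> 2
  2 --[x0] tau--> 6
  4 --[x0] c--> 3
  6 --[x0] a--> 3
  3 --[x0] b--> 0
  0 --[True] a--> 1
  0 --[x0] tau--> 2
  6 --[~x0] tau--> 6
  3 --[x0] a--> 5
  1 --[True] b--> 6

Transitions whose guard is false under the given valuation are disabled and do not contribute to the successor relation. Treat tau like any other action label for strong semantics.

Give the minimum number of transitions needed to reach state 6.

Answer: 2

Trace:
BFS to 6:
  Layer 0: {0}
  Layer 1: {1}
  Layer 2: {6}
depth(6)=2, e.g. a·b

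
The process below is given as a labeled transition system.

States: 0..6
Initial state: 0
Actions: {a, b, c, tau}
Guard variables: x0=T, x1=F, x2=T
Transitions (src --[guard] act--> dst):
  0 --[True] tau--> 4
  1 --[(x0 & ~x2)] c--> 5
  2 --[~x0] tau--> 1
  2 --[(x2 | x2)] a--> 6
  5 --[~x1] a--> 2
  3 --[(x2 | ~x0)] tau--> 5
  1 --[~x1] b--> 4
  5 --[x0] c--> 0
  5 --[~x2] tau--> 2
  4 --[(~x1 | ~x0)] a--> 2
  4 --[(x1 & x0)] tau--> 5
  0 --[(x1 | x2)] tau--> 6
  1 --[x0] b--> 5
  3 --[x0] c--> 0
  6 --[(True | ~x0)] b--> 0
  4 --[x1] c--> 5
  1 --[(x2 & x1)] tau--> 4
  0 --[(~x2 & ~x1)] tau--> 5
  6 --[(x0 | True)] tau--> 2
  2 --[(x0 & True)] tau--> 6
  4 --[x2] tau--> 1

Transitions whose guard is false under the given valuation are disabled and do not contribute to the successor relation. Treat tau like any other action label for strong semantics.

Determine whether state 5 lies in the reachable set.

After dropping false guards: 14 live edges.
depth 0: {0}
depth 1: {4,6}  now seen {0,4,6}
depth 2: {1,2}  now seen {0,1,2,4,6}
depth 3: {5}  now seen {0,1,2,4,5,6}
R = {0,1,2,4,5,6}
trace reaching 5: tau·tau·b

Answer: REACHABLE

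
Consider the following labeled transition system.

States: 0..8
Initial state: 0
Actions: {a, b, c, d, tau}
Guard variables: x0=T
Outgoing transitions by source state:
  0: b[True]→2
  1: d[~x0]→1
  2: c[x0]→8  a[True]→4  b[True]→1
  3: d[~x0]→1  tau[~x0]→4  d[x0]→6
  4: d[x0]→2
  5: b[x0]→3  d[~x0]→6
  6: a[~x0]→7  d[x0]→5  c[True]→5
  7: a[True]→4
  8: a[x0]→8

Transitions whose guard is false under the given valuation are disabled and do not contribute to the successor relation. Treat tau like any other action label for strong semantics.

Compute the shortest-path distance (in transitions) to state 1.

BFS to 1:
  Layer 0: {0}
  Layer 1: {2}
  Layer 2: {1,4,8}
depth(1)=2, e.g. b·b

Answer: 2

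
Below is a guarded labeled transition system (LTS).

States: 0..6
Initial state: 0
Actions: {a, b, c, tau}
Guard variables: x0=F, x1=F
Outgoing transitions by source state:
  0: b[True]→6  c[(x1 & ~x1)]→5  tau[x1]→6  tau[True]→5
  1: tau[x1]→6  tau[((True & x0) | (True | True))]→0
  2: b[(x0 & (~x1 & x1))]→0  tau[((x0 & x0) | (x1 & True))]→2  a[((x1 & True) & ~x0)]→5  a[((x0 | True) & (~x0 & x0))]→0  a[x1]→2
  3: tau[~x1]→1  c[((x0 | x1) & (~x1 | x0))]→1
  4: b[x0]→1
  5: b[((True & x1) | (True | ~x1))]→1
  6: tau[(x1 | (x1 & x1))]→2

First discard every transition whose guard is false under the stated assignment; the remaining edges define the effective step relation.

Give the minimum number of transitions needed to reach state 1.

Layered search for 1:
  Layer 0: {0}
  Layer 1: {5,6}
  Layer 2: {1}
first hit 1 at d=2 via tau·b

Answer: 2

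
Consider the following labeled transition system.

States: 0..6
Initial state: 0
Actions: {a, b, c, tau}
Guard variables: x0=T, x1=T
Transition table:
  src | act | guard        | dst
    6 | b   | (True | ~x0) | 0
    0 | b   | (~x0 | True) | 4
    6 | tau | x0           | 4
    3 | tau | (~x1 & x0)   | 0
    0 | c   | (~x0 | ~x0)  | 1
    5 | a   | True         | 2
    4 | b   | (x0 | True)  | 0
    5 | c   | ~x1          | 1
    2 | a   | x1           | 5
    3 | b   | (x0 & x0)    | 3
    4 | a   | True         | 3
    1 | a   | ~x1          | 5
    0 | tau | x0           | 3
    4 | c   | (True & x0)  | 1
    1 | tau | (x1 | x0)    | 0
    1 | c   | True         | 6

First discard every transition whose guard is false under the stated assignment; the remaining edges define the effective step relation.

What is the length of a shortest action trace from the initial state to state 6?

BFS to 6:
  L0 = {0}
  L1 = {3,4}
  L2 = {1}
  L3 = {6}
6 enters at depth 3; path b·c·c

Answer: 3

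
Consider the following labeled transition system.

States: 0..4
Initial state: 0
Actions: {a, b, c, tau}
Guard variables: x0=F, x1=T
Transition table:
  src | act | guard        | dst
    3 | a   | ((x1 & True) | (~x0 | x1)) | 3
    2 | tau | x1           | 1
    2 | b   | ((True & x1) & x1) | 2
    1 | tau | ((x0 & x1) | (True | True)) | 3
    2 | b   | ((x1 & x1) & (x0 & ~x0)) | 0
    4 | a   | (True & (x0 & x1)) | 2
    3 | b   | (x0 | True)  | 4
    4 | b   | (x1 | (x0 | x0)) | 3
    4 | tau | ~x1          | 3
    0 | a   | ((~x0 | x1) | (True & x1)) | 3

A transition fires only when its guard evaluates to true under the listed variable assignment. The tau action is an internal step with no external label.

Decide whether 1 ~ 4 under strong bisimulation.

Answer: NOT BISIMILAR

Analysis:
Bisimulation quotient by refinement:
  π0 = {{0,1,2,3,4}}
  π1 = {{0},{1},{2},{3},{4}}
5 equivalence class(es) (converged in 2)
[1]={1}  [4]={4}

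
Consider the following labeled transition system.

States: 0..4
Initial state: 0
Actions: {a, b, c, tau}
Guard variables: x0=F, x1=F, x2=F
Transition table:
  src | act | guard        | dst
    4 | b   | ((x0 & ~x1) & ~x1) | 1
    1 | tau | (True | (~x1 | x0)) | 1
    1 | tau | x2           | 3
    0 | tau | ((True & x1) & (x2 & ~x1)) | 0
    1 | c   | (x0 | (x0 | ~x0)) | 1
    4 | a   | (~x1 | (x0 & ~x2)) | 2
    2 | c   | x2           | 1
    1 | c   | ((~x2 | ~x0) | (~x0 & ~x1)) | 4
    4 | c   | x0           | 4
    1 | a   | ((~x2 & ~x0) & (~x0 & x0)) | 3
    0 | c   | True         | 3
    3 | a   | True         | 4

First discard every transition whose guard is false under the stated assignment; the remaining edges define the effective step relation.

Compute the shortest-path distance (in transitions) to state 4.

BFS to 4:
  depth 0: {0}
  depth 1: {3}
  depth 2: {4}
first hit 4 at d=2 via c·a

Answer: 2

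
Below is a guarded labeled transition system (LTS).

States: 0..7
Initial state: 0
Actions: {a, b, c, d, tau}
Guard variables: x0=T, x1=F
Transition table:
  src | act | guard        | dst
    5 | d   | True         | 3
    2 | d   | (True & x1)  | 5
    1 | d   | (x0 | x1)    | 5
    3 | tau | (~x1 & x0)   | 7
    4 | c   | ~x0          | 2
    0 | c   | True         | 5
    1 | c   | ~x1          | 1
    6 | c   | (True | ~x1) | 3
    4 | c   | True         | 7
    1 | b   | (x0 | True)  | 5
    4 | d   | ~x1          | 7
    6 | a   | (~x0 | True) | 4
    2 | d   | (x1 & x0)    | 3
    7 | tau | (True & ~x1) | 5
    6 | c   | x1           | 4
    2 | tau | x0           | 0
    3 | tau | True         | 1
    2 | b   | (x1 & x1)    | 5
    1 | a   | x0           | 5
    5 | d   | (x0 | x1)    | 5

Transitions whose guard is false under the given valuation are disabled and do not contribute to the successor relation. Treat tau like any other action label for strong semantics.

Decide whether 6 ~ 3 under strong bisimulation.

Bisimulation quotient by refinement:
  round 0: {{0,1,2,3,4,5,6,7}}
  round 1: {{0},{1},{2,3,7},{4},{5},{6}}
  round 2: {{0},{1},{2},{3},{4},{5},{6},{7}}
stable after 3 split(s): 8 block(s)
6∈{6}, 3∈{3}

Answer: NOT BISIMILAR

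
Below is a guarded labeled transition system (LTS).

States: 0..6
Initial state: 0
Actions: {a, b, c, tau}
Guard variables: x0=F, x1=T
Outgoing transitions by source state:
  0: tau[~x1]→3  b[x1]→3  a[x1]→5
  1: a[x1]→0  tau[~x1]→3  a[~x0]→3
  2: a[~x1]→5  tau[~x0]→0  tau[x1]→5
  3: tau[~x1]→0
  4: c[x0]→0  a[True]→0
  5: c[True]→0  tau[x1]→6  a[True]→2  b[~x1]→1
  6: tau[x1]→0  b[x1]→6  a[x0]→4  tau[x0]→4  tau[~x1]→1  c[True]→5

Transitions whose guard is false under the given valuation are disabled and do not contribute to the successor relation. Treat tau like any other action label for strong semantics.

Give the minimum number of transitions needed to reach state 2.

Breadth-first toward 2:
  Layer 0: {0}
  Layer 1: {3,5}
  Layer 2: {2,6}
first hit 2 at d=2 via a·a

Answer: 2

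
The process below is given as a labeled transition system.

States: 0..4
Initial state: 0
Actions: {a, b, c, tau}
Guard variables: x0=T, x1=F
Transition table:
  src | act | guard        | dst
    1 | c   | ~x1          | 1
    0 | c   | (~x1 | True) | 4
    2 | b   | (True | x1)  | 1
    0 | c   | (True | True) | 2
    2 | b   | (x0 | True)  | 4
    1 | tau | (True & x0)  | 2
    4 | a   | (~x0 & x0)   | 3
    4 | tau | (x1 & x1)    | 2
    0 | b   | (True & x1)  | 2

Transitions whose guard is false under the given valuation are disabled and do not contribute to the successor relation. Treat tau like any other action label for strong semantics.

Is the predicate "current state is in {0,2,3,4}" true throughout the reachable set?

Answer: INVARIANT VIOLATED at state 1

Working:
Safe = {0,2,3,4}
Reach set: {0,1,2,4}
  0: safe
  1: outside
  2: safe
  4: safe
reach 1 via c·b — violates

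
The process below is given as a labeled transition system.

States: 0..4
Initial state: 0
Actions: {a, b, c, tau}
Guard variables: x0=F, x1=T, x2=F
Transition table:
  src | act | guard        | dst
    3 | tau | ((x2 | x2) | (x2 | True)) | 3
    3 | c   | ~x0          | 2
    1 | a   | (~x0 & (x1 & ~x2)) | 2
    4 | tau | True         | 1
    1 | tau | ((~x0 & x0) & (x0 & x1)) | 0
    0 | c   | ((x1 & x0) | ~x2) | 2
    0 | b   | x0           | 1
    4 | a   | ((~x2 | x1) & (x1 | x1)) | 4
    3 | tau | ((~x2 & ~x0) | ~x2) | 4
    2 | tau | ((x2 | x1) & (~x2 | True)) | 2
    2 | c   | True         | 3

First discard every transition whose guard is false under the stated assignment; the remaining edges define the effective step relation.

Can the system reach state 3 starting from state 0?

Answer: REACHABLE

Analysis:
After dropping false guards: 9 live edges.
depth 0: {0}
depth 1: {2}  cumulative {0,2}
depth 2: {3}  cumulative {0,2,3}
depth 3: {4}  cumulative {0,2,3,4}
depth 4: {1}  cumulative {0,1,2,3,4}
Reachable = {0,1,2,3,4}
trace reaching 3: c·c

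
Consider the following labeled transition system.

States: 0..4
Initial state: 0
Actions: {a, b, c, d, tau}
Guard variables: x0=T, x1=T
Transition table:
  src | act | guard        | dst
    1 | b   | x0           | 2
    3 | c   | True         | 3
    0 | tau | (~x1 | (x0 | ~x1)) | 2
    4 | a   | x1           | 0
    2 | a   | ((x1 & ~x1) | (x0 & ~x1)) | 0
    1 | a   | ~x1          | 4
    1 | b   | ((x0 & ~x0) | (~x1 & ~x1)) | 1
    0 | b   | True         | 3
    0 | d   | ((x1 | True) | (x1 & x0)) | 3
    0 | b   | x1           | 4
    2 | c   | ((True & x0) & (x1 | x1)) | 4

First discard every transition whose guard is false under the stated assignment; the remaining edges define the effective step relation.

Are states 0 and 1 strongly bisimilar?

Answer: NOT BISIMILAR

Analysis:
Bisimulation quotient by refinement:
  π0 = {{0,1,2,3,4}}
  π1 = {{0},{1},{2,3},{4}}
  π2 = {{0},{1},{2},{3},{4}}
5 equivalence class(es) (converged in 3)
[0]={0}  [1]={1}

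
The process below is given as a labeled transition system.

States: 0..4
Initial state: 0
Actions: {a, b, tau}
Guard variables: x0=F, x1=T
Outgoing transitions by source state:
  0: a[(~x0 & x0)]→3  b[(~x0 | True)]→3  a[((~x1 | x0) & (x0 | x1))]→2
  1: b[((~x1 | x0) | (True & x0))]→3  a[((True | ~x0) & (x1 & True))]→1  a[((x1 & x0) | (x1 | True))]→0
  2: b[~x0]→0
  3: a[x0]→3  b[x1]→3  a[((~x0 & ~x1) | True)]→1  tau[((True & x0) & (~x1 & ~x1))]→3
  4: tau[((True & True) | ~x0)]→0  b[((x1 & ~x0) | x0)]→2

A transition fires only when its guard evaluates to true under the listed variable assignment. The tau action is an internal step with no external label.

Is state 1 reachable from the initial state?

After dropping false guards: 8 live edges.
depth 0: {0}
depth 1: {3}  now seen {0,3}
depth 2: {1}  now seen {0,1,3}
Reach set: {0,1,3}
trace reaching 1: b·a

Answer: REACHABLE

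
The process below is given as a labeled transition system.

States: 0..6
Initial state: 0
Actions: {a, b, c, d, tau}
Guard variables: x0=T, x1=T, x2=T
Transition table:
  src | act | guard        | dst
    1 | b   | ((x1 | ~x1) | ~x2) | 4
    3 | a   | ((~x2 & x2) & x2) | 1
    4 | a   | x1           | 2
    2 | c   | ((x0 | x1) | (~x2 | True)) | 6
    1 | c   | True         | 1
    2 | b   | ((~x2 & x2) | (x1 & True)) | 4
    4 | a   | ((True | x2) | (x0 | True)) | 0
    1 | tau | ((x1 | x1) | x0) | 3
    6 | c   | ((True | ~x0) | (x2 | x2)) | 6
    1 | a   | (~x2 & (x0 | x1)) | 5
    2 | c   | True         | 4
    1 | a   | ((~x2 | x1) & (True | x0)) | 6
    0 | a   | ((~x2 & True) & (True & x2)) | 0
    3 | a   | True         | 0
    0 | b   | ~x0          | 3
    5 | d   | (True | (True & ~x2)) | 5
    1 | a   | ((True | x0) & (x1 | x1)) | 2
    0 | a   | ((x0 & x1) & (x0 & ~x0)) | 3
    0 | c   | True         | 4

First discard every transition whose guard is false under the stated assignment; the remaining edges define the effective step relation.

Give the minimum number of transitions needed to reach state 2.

Layered search for 2:
  depth 0: {0}
  depth 1: {4}
  depth 2: {2}
first hit 2 at d=2 via c·a

Answer: 2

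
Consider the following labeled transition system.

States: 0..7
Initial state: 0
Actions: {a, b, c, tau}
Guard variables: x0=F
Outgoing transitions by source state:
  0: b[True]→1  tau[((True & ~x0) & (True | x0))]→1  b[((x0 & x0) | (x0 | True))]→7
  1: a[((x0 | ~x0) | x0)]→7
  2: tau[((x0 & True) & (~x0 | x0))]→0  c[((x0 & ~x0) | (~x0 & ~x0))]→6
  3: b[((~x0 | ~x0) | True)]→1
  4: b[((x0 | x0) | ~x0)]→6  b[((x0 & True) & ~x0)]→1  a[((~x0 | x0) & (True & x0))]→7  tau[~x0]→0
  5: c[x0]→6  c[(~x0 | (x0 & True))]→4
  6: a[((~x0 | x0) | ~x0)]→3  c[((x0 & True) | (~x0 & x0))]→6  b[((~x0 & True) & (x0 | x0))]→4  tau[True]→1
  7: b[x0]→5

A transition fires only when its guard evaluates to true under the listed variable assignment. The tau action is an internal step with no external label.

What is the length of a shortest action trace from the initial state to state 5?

Breadth-first toward 5:
  Layer 0: {0}
  Layer 1: {1,7}
5 never appears.

Answer: UNREACHABLE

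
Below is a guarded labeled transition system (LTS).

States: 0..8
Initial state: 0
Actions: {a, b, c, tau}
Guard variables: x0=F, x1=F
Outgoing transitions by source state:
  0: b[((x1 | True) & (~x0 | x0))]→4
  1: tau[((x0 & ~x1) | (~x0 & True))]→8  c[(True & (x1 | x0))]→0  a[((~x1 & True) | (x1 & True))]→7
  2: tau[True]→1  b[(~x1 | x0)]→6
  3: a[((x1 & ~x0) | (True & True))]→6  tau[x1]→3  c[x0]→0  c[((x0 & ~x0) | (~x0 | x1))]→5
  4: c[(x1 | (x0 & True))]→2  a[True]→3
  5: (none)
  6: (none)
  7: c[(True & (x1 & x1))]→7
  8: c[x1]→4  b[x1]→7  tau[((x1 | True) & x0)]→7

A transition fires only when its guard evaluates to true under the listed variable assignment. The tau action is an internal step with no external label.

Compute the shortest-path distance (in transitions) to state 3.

Answer: 2

Working:
Breadth-first toward 3:
  Layer 0: {0}
  Layer 1: {4}
  Layer 2: {3}
3 enters at depth 2; path b·a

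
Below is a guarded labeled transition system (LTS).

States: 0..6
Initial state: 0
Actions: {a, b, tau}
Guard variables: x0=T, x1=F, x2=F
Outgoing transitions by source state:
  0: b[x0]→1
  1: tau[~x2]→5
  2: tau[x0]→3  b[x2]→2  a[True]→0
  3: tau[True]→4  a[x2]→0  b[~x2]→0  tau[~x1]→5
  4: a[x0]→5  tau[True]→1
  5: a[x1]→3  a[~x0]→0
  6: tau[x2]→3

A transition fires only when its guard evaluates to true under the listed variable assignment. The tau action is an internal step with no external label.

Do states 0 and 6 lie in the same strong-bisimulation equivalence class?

Compute ~ classes (split until stable):
  P[0] = {{0,1,2,3,4,5,6}}
  P[1] = {{0},{1},{2,4},{3},{5,6}}
  P[2] = {{0},{1},{2},{3},{4},{5,6}}
6 equivalence class(es) (converged in 3)
class of 0: {0}; class of 6: {5,6}

Answer: NOT BISIMILAR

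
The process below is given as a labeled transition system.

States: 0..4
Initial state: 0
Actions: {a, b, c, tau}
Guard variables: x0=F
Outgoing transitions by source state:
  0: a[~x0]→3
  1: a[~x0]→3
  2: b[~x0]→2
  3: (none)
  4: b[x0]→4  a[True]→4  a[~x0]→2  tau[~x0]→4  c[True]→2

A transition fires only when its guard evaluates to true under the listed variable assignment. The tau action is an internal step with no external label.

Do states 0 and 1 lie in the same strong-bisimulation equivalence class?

Answer: BISIMILAR

Trace:
Bisimulation quotient by refinement:
  P[0] = {{0,1,2,3,4}}
  P[1] = {{0,1},{2},{3},{4}}
Fixed point at round 2; 4 class(es).
class of 0: {0,1}; class of 1: {0,1}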